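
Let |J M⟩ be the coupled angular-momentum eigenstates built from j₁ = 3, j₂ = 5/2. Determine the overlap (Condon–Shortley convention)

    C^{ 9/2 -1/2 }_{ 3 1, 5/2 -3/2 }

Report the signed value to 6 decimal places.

j₁+j₂−J=1  J+j₁−j₂=5  J−j₁+j₂=4  j₁+j₂+J+1=11
(j₁±m₁, j₂±m₂, J±M) = (4,2,1,4,4,5)
P² = 184320/77
sum k=0..1:
  [0] +1/72 = 1/72
  [1] −1/576 = -1/576
S = 7/576
C² = P²·S² = 35/99 ; C = +0.594588

+0.594588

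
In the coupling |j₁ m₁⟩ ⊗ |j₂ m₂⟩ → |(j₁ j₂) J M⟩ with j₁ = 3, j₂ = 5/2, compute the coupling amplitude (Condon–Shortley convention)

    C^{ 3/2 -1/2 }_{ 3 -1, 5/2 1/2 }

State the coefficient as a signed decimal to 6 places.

√[4·4!2!1!/8! · 2!4!3!2!1!2!] = √(192/35)
  +(−1)^2/∏(2,2,2,1,0,0)! = 1/8  (running 1/8)
  +(−1)^3/∏(3,1,1,0,1,1)! = -1/6  (running -1/24)
⟨..|..⟩ = √(192/35)·(-1/24) = -0.097590

−√(1/105) ≈ -0.097590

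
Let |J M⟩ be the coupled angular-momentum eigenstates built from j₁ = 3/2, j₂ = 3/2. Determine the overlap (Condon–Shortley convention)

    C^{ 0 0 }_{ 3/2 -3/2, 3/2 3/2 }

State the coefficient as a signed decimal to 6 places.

j₁+j₂−J=3  J+j₁−j₂=0  J−j₁+j₂=0  j₁+j₂+J+1=4
(j₁±m₁, j₂±m₂, J±M) = (0,3,3,0,0,0)
P² = 9
sum k=3..3:
  [3] −1/6 = -1/6
S = -1/6
C² = P²·S² = 1/4 ; C = -0.500000

-0.500000  (= −√(1/4))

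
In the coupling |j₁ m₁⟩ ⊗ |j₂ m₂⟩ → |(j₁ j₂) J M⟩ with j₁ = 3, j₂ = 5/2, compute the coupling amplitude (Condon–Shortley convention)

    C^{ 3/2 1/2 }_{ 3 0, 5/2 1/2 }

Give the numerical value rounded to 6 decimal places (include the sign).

triangle: 4!×2!×1!/8! = 48/40320
(j±m)!: 3!×3!×3!×2!×2!×1! = 864
prefactor² = (2J+1)×Δ×N² = 144/35
  k=2: +1/(2!×2!×1!×1!×1!×0!) = 1/4
  k=3: −1/(3!×1!×0!×0!×2!×1!) = -1/12
Σ = 1/6  ⇒  CG² = 144/35×1/6² = 4/35
CG = +√(4/35) = +0.338062

+√(4/35) ≈ +0.338062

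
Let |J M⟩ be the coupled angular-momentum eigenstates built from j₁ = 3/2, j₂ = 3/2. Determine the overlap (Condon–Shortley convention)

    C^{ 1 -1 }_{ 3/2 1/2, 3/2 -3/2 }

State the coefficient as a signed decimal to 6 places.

√[3·2!1!1!/5! · 2!1!0!3!0!2!] = √(6/5)
  +(−1)^0/∏(0,2,1,0,0,1)! = 1/2  (running 1/2)
⟨..|..⟩ = √(6/5)·(1/2) = +0.547723

+0.547723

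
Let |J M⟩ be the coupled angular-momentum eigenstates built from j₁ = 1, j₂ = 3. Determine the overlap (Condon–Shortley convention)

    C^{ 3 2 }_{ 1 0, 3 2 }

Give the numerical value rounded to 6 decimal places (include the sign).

j₁+j₂−J=1  J+j₁−j₂=1  J−j₁+j₂=5  j₁+j₂+J+1=8
(j₁±m₁, j₂±m₂, J±M) = (1,1,5,1,5,1)
P² = 300
sum k=0..1:
  [0] +1/120 = 1/120
  [1] −1/24 = -1/24
S = -1/30
C² = P²·S² = 1/3 ; C = -0.577350

-0.577350  (= −√(1/3))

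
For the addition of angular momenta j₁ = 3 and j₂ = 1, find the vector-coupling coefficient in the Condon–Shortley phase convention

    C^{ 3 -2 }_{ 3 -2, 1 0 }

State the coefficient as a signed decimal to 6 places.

j₁+j₂−J=1  J+j₁−j₂=5  J−j₁+j₂=1  j₁+j₂+J+1=8
(j₁±m₁, j₂±m₂, J±M) = (1,5,1,1,1,5)
P² = 300
sum k=0..1:
  [0] +1/120 = 1/120
  [1] −1/24 = -1/24
S = -1/30
C² = P²·S² = 1/3 ; C = -0.577350

−√(1/3) ≈ -0.577350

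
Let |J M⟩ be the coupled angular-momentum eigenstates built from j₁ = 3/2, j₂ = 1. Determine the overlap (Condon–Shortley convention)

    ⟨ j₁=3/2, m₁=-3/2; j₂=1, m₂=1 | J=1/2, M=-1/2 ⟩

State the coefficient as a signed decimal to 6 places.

j₁+j₂−J=2  J+j₁−j₂=1  J−j₁+j₂=0  j₁+j₂+J+1=4
(j₁±m₁, j₂±m₂, J±M) = (0,3,2,0,0,1)
P² = 2
sum k=2..2:
  [2] +1/2 = 1/2
S = 1/2
C² = P²·S² = 1/2 ; C = +0.707107

+0.707107  (= +√(1/2))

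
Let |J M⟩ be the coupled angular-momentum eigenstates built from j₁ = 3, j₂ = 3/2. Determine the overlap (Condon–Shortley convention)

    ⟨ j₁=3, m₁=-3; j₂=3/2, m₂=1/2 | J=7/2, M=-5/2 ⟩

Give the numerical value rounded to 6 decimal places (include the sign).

-0.617213

j₁+j₂−J=1  J+j₁−j₂=5  J−j₁+j₂=2  j₁+j₂+J+1=9
(j₁±m₁, j₂±m₂, J±M) = (0,6,2,1,1,6)
P² = 38400/7
sum k=1..1:
  [1] −1/120 = -1/120
S = -1/120
C² = P²·S² = 8/21 ; C = -0.617213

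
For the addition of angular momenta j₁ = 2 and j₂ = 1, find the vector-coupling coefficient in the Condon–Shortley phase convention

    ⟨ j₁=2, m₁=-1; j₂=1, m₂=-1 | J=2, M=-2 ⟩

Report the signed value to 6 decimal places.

+0.577350  (= +√(1/3))

√[5·1!3!1!/6! · 1!3!0!2!0!4!] = √(12)
  +(−1)^0/∏(0,1,3,0,0,1)! = 1/6  (running 1/6)
⟨..|..⟩ = √(12)·(1/6) = +0.577350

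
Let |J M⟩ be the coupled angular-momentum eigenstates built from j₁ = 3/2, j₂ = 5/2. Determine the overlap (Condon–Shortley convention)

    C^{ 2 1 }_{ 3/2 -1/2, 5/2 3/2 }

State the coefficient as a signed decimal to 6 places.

√[5·2!1!3!/7! · 1!2!4!1!3!1!] = √(24/7)
  +(−1)^1/∏(1,1,1,3,0,0)! = -1/6  (running -1/6)
  +(−1)^2/∏(2,0,0,2,1,1)! = 1/4  (running 1/12)
⟨..|..⟩ = √(24/7)·(1/12) = +0.154303

+0.154303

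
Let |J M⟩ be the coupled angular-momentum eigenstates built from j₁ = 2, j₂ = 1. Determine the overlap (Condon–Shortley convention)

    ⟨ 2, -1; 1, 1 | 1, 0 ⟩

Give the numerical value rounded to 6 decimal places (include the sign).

j₁+j₂−J=2  J+j₁−j₂=2  J−j₁+j₂=0  j₁+j₂+J+1=5
(j₁±m₁, j₂±m₂, J±M) = (1,3,2,0,1,1)
P² = 6/5
sum k=2..2:
  [2] +1/2 = 1/2
S = 1/2
C² = P²·S² = 3/10 ; C = +0.547723

+√(3/10) = +0.547723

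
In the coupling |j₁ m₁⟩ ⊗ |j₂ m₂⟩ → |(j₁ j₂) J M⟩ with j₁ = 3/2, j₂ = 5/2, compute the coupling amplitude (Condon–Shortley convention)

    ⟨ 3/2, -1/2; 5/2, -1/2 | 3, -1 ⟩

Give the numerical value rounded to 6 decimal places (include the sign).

triangle: 1!·2!·4!/8! = 48/40320
(j±m)!: 1!·2!·2!·3!·2!·4! = 1152
prefactor² = (2J+1)·Δ·N² = 48/5
  k=0: +1/(0!·1!·2!·2!·0!·2!) = 1/8
  k=1: −1/(1!·0!·1!·1!·1!·3!) = -1/6
Σ = -1/24  ⇒  CG² = 48/5·(-1/24)² = 1/60
CG = −√(1/60) = -0.129099

−√(1/60) = -0.129099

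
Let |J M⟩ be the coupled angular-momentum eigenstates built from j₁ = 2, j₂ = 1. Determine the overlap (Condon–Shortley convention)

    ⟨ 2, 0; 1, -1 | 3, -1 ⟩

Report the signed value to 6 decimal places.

√[7·0!4!2!/7! · 2!2!0!2!2!4!] = √(128/5)
  +(−1)^0/∏(0,0,2,0,2,2)! = 1/8  (running 1/8)
⟨..|..⟩ = √(128/5)·(1/8) = +0.632456

+0.632456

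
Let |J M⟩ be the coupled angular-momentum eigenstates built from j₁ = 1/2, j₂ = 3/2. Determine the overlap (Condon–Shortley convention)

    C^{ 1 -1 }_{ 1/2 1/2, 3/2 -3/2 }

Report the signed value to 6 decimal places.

+√(3/4) ≈ +0.866025

j₁+j₂−J=1  J+j₁−j₂=0  J−j₁+j₂=2  j₁+j₂+J+1=4
(j₁±m₁, j₂±m₂, J±M) = (1,0,0,3,0,2)
P² = 3
sum k=0..0:
  [0] +1/2 = 1/2
S = 1/2
C² = P²·S² = 3/4 ; C = +0.866025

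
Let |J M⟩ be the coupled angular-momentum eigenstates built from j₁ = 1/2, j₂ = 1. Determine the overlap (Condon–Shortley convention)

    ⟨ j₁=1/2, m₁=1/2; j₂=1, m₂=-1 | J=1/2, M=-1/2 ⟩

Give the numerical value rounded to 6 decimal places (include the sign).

√[2·1!0!1!/3! · 1!0!0!2!0!1!] = √(2/3)
  +(−1)^0/∏(0,1,0,0,0,1)! = 1  (running 1)
⟨..|..⟩ = √(2/3)·(1) = +0.816497

+√(2/3) = +0.816497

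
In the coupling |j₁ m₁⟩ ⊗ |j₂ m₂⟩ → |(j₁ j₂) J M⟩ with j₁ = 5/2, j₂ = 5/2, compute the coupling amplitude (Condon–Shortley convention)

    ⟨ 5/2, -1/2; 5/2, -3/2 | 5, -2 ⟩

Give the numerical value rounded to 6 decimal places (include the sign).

j₁+j₂−J=0  J+j₁−j₂=5  J−j₁+j₂=5  j₁+j₂+J+1=11
(j₁±m₁, j₂±m₂, J±M) = (2,3,1,4,3,7)
P² = 34560
sum k=0..0:
  [0] +1/288 = 1/288
S = 1/288
C² = P²·S² = 5/12 ; C = +0.645497

+0.645497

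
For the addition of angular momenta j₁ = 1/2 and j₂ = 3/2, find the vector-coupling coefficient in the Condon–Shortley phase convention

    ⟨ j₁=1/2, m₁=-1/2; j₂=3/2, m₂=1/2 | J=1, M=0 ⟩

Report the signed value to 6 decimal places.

triangle: 1!·0!·2!/4! = 2/24
(j±m)!: 0!·1!·2!·1!·1!·1! = 2
prefactor² = (2J+1)·Δ·N² = 1/2
  k=1: −1/(1!·0!·0!·1!·0!·1!) = -1
Σ = -1  ⇒  CG² = 1/2·(-1)² = 1/2
CG = −√(1/2) = -0.707107

−√(1/2) ≈ -0.707107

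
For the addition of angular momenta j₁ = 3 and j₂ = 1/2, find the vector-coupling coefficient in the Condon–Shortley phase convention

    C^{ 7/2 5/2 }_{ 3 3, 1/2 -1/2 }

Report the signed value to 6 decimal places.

j₁+j₂−J=0  J+j₁−j₂=6  J−j₁+j₂=1  j₁+j₂+J+1=8
(j₁±m₁, j₂±m₂, J±M) = (6,0,0,1,6,1)
P² = 518400/7
sum k=0..0:
  [0] +1/720 = 1/720
S = 1/720
C² = P²·S² = 1/7 ; C = +0.377964

+√(1/7) ≈ +0.377964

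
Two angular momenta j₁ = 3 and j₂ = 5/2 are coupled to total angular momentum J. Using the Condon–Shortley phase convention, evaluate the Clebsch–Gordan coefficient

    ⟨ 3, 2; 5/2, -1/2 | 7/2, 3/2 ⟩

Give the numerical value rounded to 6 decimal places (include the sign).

triangle: 2!×4!×3!/10! = 288/3628800
(j±m)!: 5!×1!×2!×3!×5!×2! = 345600
prefactor² = (2J+1)×Δ×N² = 1536/7
  k=0: +1/(0!×2!×1!×2!×3!×1!) = 1/24
  k=1: −1/(1!×1!×0!×1!×4!×2!) = -1/48
Σ = 1/48  ⇒  CG² = 1536/7×1/48² = 2/21
CG = +√(2/21) = +0.308607

+√(2/21) = +0.308607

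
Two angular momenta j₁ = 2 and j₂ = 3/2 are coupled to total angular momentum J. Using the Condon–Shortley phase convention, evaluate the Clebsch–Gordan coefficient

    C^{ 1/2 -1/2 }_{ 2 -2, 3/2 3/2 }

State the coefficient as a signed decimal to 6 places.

−√(2/5) = -0.632456

√[2·3!1!0!/5! · 0!4!3!0!0!1!] = √(72/5)
  +(−1)^3/∏(3,0,1,0,0,0)! = -1/6  (running -1/6)
⟨..|..⟩ = √(72/5)·(-1/6) = -0.632456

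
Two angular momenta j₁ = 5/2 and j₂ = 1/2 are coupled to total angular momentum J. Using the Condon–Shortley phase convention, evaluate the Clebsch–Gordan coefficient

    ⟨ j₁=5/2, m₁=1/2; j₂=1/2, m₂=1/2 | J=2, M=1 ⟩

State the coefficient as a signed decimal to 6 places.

j₁+j₂−J=1  J+j₁−j₂=4  J−j₁+j₂=0  j₁+j₂+J+1=6
(j₁±m₁, j₂±m₂, J±M) = (3,2,1,0,3,1)
P² = 12
sum k=1..1:
  [1] −1/6 = -1/6
S = -1/6
C² = P²·S² = 1/3 ; C = -0.577350

−√(1/3) ≈ -0.577350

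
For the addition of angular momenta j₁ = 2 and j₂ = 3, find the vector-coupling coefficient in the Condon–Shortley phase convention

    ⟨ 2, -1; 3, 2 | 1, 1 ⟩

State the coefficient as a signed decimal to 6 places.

−√(2/7) = -0.534522

√[3·4!0!2!/7! · 1!3!5!1!2!0!] = √(288/7)
  +(−1)^3/∏(3,1,0,2,0,0)! = -1/12  (running -1/12)
⟨..|..⟩ = √(288/7)·(-1/12) = -0.534522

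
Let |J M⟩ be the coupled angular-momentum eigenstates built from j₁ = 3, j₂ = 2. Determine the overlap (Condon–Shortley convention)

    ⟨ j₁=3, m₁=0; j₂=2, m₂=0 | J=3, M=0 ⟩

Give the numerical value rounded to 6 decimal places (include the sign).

triangle: 2!·4!·2!/9! = 96/362880
(j±m)!: 3!·3!·2!·2!·3!·3! = 5184
prefactor² = (2J+1)·Δ·N² = 48/5
  k=0: +1/(0!·2!·3!·2!·1!·0!) = 1/24
  k=1: −1/(1!·1!·2!·1!·2!·1!) = -1/4
  k=2: +1/(2!·0!·1!·0!·3!·2!) = 1/24
Σ = -1/6  ⇒  CG² = 48/5·(-1/6)² = 4/15
CG = −√(4/15) = -0.516398

−√(4/15) ≈ -0.516398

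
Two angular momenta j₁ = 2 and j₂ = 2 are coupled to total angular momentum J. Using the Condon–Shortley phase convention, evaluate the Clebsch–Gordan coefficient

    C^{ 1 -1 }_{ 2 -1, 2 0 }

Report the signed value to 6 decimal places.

+0.547723

j₁+j₂−J=3  J+j₁−j₂=1  J−j₁+j₂=1  j₁+j₂+J+1=6
(j₁±m₁, j₂±m₂, J±M) = (1,3,2,2,0,2)
P² = 6/5
sum k=2..2:
  [2] +1/2 = 1/2
S = 1/2
C² = P²·S² = 3/10 ; C = +0.547723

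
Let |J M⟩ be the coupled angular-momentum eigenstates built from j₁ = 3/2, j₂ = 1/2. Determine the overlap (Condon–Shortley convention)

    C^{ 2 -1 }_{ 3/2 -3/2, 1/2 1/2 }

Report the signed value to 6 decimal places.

√[5·0!3!1!/5! · 0!3!1!0!1!3!] = √(9)
  +(−1)^0/∏(0,0,3,1,0,0)! = 1/6  (running 1/6)
⟨..|..⟩ = √(9)·(1/6) = +0.500000

+0.500000  (= +√(1/4))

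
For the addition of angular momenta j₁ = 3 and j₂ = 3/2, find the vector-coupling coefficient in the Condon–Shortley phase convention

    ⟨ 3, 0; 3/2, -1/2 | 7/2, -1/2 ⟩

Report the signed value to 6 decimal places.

√[8·1!5!2!/9! · 3!3!1!2!3!4!] = √(384/7)
  +(−1)^0/∏(0,1,3,1,2,1)! = 1/12  (running 1/12)
  +(−1)^1/∏(1,0,2,0,3,2)! = -1/24  (running 1/24)
⟨..|..⟩ = √(384/7)·(1/24) = +0.308607

+0.308607  (= +√(2/21))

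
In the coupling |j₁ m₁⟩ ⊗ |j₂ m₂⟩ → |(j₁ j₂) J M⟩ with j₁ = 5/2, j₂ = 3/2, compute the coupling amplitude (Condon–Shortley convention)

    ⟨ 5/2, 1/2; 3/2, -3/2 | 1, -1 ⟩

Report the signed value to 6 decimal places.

j₁+j₂−J=3  J+j₁−j₂=2  J−j₁+j₂=0  j₁+j₂+J+1=6
(j₁±m₁, j₂±m₂, J±M) = (3,2,0,3,0,2)
P² = 36/5
sum k=0..0:
  [0] +1/12 = 1/12
S = 1/12
C² = P²·S² = 1/20 ; C = +0.223607

+0.223607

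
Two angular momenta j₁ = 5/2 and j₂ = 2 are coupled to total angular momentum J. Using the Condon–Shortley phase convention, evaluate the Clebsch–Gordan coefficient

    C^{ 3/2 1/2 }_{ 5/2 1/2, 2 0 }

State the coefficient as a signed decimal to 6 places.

triangle: 3!·2!·1!/7! = 12/5040
(j±m)!: 3!·2!·2!·2!·2!·1! = 96
prefactor² = (2J+1)·Δ·N² = 32/35
  k=1: −1/(1!·2!·1!·1!·1!·0!) = -1/2
  k=2: +1/(2!·1!·0!·0!·2!·1!) = 1/4
Σ = -1/4  ⇒  CG² = 32/35·(-1/4)² = 2/35
CG = −√(2/35) = -0.239046

-0.239046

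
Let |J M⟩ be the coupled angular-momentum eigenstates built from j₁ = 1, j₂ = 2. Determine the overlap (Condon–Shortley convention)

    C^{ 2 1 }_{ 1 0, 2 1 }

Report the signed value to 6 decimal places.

j₁+j₂−J=1  J+j₁−j₂=1  J−j₁+j₂=3  j₁+j₂+J+1=6
(j₁±m₁, j₂±m₂, J±M) = (1,1,3,1,3,1)
P² = 3/2
sum k=0..1:
  [0] +1/6 = 1/6
  [1] −1/2 = -1/2
S = -1/3
C² = P²·S² = 1/6 ; C = -0.408248

−√(1/6) = -0.408248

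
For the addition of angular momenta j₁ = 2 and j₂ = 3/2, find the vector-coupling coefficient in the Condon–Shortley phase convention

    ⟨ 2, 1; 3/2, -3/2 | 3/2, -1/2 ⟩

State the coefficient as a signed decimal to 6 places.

triangle: 2!·2!·1!/6! = 4/720
(j±m)!: 3!·1!·0!·3!·1!·2! = 72
prefactor² = (2J+1)·Δ·N² = 8/5
  k=0: +1/(0!·2!·1!·0!·1!·1!) = 1/2
Σ = 1/2  ⇒  CG² = 8/5·1/2² = 2/5
CG = +√(2/5) = +0.632456

+√(2/5) = +0.632456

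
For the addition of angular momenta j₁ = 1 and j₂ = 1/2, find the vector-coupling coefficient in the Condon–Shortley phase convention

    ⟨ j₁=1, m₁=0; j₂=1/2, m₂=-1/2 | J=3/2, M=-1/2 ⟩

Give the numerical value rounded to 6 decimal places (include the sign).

j₁+j₂−J=0  J+j₁−j₂=2  J−j₁+j₂=1  j₁+j₂+J+1=4
(j₁±m₁, j₂±m₂, J±M) = (1,1,0,1,1,2)
P² = 2/3
sum k=0..0:
  [0] +1/1 = 1
S = 1
C² = P²·S² = 2/3 ; C = +0.816497

+√(2/3) ≈ +0.816497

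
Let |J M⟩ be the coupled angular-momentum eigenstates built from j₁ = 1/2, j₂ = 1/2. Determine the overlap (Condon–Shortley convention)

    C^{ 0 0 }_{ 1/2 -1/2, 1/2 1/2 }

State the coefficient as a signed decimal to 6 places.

−√(1/2) ≈ -0.707107

triangle: 1!*0!*0!/2! = 1/2
(j±m)!: 0!*1!*1!*0!*0!*0! = 1
prefactor² = (2J+1)*Δ*N² = 1/2
  k=1: −1/(1!*0!*0!*0!*0!*0!) = -1
Σ = -1  ⇒  CG² = 1/2*(-1)² = 1/2
CG = −√(1/2) = -0.707107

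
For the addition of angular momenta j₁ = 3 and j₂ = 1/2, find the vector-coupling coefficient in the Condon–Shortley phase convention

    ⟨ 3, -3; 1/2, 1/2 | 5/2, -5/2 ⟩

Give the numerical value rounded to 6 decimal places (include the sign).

j₁+j₂−J=1  J+j₁−j₂=5  J−j₁+j₂=0  j₁+j₂+J+1=7
(j₁±m₁, j₂±m₂, J±M) = (0,6,1,0,0,5)
P² = 86400/7
sum k=1..1:
  [1] −1/120 = -1/120
S = -1/120
C² = P²·S² = 6/7 ; C = -0.925820

−√(6/7) ≈ -0.925820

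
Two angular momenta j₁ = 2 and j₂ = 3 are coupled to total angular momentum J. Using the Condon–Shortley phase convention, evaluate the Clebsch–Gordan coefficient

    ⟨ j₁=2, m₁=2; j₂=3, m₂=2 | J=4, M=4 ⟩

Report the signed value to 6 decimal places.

j₁+j₂−J=1  J+j₁−j₂=3  J−j₁+j₂=5  j₁+j₂+J+1=10
(j₁±m₁, j₂±m₂, J±M) = (4,0,5,1,8,0)
P² = 207360
sum k=0..0:
  [0] +1/720 = 1/720
S = 1/720
C² = P²·S² = 2/5 ; C = +0.632456

+0.632456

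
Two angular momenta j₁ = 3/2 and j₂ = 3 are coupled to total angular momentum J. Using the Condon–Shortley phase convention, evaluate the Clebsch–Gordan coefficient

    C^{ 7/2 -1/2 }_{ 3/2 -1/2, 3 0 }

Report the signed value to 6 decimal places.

-0.308607  (= −√(2/21))

triangle: 1!*2!*5!/9! = 240/362880
(j±m)!: 1!*2!*3!*3!*3!*4! = 10368
prefactor² = (2J+1)*Δ*N² = 384/7
  k=0: +1/(0!*1!*2!*3!*0!*2!) = 1/24
  k=1: −1/(1!*0!*1!*2!*1!*3!) = -1/12
Σ = -1/24  ⇒  CG² = 384/7*(-1/24)² = 2/21
CG = −√(2/21) = -0.308607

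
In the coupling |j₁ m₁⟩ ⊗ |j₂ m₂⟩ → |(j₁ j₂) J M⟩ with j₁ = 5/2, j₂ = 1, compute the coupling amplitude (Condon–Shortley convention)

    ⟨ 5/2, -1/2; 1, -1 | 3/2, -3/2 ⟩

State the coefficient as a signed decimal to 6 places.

j₁+j₂−J=2  J+j₁−j₂=3  J−j₁+j₂=0  j₁+j₂+J+1=6
(j₁±m₁, j₂±m₂, J±M) = (2,3,0,2,0,3)
P² = 48/5
sum k=0..0:
  [0] +1/12 = 1/12
S = 1/12
C² = P²·S² = 1/15 ; C = +0.258199

+√(1/15) = +0.258199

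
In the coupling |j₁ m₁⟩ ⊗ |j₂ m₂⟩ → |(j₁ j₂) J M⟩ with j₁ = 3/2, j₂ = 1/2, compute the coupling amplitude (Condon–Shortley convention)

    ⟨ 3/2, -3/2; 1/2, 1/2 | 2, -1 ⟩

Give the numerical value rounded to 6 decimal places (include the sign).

+√(1/4) ≈ +0.500000

j₁+j₂−J=0  J+j₁−j₂=3  J−j₁+j₂=1  j₁+j₂+J+1=5
(j₁±m₁, j₂±m₂, J±M) = (0,3,1,0,1,3)
P² = 9
sum k=0..0:
  [0] +1/6 = 1/6
S = 1/6
C² = P²·S² = 1/4 ; C = +0.500000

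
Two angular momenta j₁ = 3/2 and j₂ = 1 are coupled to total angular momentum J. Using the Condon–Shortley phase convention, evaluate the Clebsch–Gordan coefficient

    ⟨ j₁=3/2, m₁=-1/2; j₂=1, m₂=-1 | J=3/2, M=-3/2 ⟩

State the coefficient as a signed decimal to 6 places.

j₁+j₂−J=1  J+j₁−j₂=2  J−j₁+j₂=1  j₁+j₂+J+1=5
(j₁±m₁, j₂±m₂, J±M) = (1,2,0,2,0,3)
P² = 8/5
sum k=0..0:
  [0] +1/2 = 1/2
S = 1/2
C² = P²·S² = 2/5 ; C = +0.632456

+√(2/5) = +0.632456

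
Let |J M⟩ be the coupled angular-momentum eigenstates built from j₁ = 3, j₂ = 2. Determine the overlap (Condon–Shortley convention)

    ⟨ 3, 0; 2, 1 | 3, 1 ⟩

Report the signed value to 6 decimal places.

j₁+j₂−J=2  J+j₁−j₂=4  J−j₁+j₂=2  j₁+j₂+J+1=9
(j₁±m₁, j₂±m₂, J±M) = (3,3,3,1,4,2)
P² = 96/5
sum k=1..2:
  [1] −1/8 = -1/8
  [2] +1/12 = 1/12
S = -1/24
C² = P²·S² = 1/30 ; C = -0.182574

−√(1/30) = -0.182574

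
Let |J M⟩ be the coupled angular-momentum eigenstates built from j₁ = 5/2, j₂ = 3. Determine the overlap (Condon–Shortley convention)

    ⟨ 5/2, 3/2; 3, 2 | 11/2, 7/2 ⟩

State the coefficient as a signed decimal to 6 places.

j₁+j₂−J=0  J+j₁−j₂=5  J−j₁+j₂=6  j₁+j₂+J+1=12
(j₁±m₁, j₂±m₂, J±M) = (4,1,5,1,9,2)
P² = 49766400/11
sum k=0..0:
  [0] +1/2880 = 1/2880
S = 1/2880
C² = P²·S² = 6/11 ; C = +0.738549

+0.738549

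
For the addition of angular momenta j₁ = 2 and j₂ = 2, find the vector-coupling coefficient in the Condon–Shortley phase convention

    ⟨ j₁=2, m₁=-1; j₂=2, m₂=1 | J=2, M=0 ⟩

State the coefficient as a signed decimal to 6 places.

j₁+j₂−J=2  J+j₁−j₂=2  J−j₁+j₂=2  j₁+j₂+J+1=7
(j₁±m₁, j₂±m₂, J±M) = (1,3,3,1,2,2)
P² = 8/7
sum k=1..2:
  [1] −1/4 = -1/4
  [2] +1/2 = 1/2
S = 1/4
C² = P²·S² = 1/14 ; C = +0.267261

+0.267261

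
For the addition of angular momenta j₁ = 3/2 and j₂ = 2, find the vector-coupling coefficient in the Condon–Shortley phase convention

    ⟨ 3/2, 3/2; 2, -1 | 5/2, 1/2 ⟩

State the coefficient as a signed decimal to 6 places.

j₁+j₂−J=1  J+j₁−j₂=2  J−j₁+j₂=3  j₁+j₂+J+1=7
(j₁±m₁, j₂±m₂, J±M) = (3,0,1,3,3,2)
P² = 216/35
sum k=0..0:
  [0] +1/4 = 1/4
S = 1/4
C² = P²·S² = 27/70 ; C = +0.621059

+√(27/70) ≈ +0.621059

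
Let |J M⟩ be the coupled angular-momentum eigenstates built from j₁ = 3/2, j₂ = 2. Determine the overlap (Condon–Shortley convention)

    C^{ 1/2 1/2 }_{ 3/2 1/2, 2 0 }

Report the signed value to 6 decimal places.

-0.447214

triangle: 3!*0!*1!/5! = 6/120
(j±m)!: 2!*1!*2!*2!*1!*0! = 8
prefactor² = (2J+1)*Δ*N² = 4/5
  k=1: −1/(1!*2!*0!*1!*0!*0!) = -1/2
Σ = -1/2  ⇒  CG² = 4/5*(-1/2)² = 1/5
CG = −√(1/5) = -0.447214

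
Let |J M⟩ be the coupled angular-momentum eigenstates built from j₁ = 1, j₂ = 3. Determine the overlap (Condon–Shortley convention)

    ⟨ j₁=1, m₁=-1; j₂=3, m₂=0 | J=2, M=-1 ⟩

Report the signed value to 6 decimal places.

+√(1/7) = +0.377964

j₁+j₂−J=2  J+j₁−j₂=0  J−j₁+j₂=4  j₁+j₂+J+1=7
(j₁±m₁, j₂±m₂, J±M) = (0,2,3,3,1,3)
P² = 144/7
sum k=2..2:
  [2] +1/12 = 1/12
S = 1/12
C² = P²·S² = 1/7 ; C = +0.377964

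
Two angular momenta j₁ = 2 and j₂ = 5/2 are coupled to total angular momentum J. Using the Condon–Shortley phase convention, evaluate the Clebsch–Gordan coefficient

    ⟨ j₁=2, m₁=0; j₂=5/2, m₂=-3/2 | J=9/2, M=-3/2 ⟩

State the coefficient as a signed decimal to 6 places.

+0.597614  (= +√(5/14))

j₁+j₂−J=0  J+j₁−j₂=4  J−j₁+j₂=5  j₁+j₂+J+1=10
(j₁±m₁, j₂±m₂, J±M) = (2,2,1,4,3,6)
P² = 23040/7
sum k=0..0:
  [0] +1/96 = 1/96
S = 1/96
C² = P²·S² = 5/14 ; C = +0.597614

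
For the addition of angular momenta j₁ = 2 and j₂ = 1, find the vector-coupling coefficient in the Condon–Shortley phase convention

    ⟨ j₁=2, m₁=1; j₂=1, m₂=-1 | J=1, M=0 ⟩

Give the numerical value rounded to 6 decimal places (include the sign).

+0.547723  (= +√(3/10))

j₁+j₂−J=2  J+j₁−j₂=2  J−j₁+j₂=0  j₁+j₂+J+1=5
(j₁±m₁, j₂±m₂, J±M) = (3,1,0,2,1,1)
P² = 6/5
sum k=0..0:
  [0] +1/2 = 1/2
S = 1/2
C² = P²·S² = 3/10 ; C = +0.547723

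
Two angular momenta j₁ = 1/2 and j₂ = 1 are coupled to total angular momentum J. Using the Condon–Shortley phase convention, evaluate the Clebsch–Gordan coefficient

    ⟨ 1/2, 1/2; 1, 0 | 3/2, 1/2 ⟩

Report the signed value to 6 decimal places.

√[4·0!1!2!/4! · 1!0!1!1!2!1!] = √(2/3)
  +(−1)^0/∏(0,0,0,1,1,1)! = 1  (running 1)
⟨..|..⟩ = √(2/3)·(1) = +0.816497

+√(2/3) = +0.816497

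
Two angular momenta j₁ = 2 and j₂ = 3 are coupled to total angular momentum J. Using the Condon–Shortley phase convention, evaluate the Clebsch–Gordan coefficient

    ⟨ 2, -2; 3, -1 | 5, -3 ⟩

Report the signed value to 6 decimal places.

+0.577350

j₁+j₂−J=0  J+j₁−j₂=4  J−j₁+j₂=6  j₁+j₂+J+1=11
(j₁±m₁, j₂±m₂, J±M) = (0,4,2,4,2,8)
P² = 442368
sum k=0..0:
  [0] +1/1152 = 1/1152
S = 1/1152
C² = P²·S² = 1/3 ; C = +0.577350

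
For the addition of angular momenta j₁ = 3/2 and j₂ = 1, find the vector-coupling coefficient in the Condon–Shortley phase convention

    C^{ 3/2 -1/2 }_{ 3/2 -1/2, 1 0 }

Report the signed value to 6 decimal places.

−√(1/15) ≈ -0.258199

j₁+j₂−J=1  J+j₁−j₂=2  J−j₁+j₂=1  j₁+j₂+J+1=5
(j₁±m₁, j₂±m₂, J±M) = (1,2,1,1,1,2)
P² = 4/15
sum k=0..1:
  [0] +1/2 = 1/2
  [1] −1/1 = -1
S = -1/2
C² = P²·S² = 1/15 ; C = -0.258199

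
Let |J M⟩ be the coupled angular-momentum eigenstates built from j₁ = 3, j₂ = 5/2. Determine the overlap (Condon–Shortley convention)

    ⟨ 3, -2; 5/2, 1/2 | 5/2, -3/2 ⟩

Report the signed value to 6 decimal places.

+0.267261  (= +√(1/14))

triangle: 3!×3!×2!/9! = 72/362880
(j±m)!: 1!×5!×3!×2!×1!×4! = 34560
prefactor² = (2J+1)×Δ×N² = 288/7
  k=2: +1/(2!×1!×3!×1!×0!×1!) = 1/12
  k=3: −1/(3!×0!×2!×0!×1!×2!) = -1/24
Σ = 1/24  ⇒  CG² = 288/7×1/24² = 1/14
CG = +√(1/14) = +0.267261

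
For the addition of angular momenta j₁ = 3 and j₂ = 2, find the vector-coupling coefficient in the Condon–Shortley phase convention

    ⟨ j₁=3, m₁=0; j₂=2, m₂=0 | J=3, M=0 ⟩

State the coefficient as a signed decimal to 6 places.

j₁+j₂−J=2  J+j₁−j₂=4  J−j₁+j₂=2  j₁+j₂+J+1=9
(j₁±m₁, j₂±m₂, J±M) = (3,3,2,2,3,3)
P² = 48/5
sum k=0..2:
  [0] +1/24 = 1/24
  [1] −1/4 = -1/4
  [2] +1/24 = 1/24
S = -1/6
C² = P²·S² = 4/15 ; C = -0.516398

−√(4/15) = -0.516398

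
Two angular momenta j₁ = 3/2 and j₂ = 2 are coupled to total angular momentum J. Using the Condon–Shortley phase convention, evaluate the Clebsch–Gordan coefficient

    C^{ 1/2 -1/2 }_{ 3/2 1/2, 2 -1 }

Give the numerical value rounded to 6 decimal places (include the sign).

√[2·3!0!1!/5! · 2!1!1!3!0!1!] = √(6/5)
  +(−1)^1/∏(1,2,0,0,0,1)! = -1/2  (running -1/2)
⟨..|..⟩ = √(6/5)·(-1/2) = -0.547723

-0.547723  (= −√(3/10))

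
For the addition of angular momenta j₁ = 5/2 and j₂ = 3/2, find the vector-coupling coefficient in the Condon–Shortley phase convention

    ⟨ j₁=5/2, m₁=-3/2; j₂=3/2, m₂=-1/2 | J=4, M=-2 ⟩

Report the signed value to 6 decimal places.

√[9·0!5!3!/9! · 1!4!1!2!2!6!] = √(8640/7)
  +(−1)^0/∏(0,0,4,1,1,2)! = 1/48  (running 1/48)
⟨..|..⟩ = √(8640/7)·(1/48) = +0.731925

+0.731925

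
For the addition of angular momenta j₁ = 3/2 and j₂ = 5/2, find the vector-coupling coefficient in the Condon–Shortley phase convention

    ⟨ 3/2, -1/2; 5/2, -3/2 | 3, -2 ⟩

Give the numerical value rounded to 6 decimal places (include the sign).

j₁+j₂−J=1  J+j₁−j₂=2  J−j₁+j₂=4  j₁+j₂+J+1=8
(j₁±m₁, j₂±m₂, J±M) = (1,2,1,4,1,5)
P² = 48
sum k=0..1:
  [0] +1/12 = 1/12
  [1] −1/24 = -1/24
S = 1/24
C² = P²·S² = 1/12 ; C = +0.288675

+0.288675  (= +√(1/12))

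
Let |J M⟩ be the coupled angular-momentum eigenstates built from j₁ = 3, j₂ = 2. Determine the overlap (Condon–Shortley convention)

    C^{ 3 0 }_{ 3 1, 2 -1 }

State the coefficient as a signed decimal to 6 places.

triangle: 2!*4!*2!/9! = 96/362880
(j±m)!: 4!*2!*1!*3!*3!*3! = 10368
prefactor² = (2J+1)*Δ*N² = 96/5
  k=0: +1/(0!*2!*2!*1!*2!*1!) = 1/8
  k=1: −1/(1!*1!*1!*0!*3!*2!) = -1/12
Σ = 1/24  ⇒  CG² = 96/5*1/24² = 1/30
CG = +√(1/30) = +0.182574

+0.182574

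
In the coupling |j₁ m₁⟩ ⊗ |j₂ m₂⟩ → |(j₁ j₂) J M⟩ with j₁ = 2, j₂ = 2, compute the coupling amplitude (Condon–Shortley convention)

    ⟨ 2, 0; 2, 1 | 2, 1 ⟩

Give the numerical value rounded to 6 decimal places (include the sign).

√[5·2!2!2!/7! · 2!2!3!1!3!1!] = √(8/7)
  +(−1)^1/∏(1,1,1,2,1,0)! = -1/2  (running -1/2)
  +(−1)^2/∏(2,0,0,1,2,1)! = 1/4  (running -1/4)
⟨..|..⟩ = √(8/7)·(-1/4) = -0.267261

−√(1/14) = -0.267261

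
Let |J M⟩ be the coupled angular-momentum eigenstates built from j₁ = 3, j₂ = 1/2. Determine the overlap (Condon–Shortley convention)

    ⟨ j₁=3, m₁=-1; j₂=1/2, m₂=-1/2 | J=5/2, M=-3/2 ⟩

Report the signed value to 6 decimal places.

√[6·1!5!0!/7! · 2!4!0!1!1!4!] = √(1152/7)
  +(−1)^0/∏(0,1,4,0,1,0)! = 1/24  (running 1/24)
⟨..|..⟩ = √(1152/7)·(1/24) = +0.534522

+√(2/7) = +0.534522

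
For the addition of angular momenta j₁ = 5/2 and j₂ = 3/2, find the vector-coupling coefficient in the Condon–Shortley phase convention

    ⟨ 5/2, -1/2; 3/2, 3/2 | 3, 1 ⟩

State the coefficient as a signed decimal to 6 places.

j₁+j₂−J=1  J+j₁−j₂=4  J−j₁+j₂=2  j₁+j₂+J+1=8
(j₁±m₁, j₂±m₂, J±M) = (2,3,3,0,4,2)
P² = 144/5
sum k=1..1:
  [1] −1/8 = -1/8
S = -1/8
C² = P²·S² = 9/20 ; C = -0.670820

-0.670820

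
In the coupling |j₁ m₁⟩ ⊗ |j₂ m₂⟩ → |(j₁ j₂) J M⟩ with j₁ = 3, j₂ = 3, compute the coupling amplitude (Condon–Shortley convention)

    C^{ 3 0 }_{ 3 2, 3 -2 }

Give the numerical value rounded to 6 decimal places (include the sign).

j₁+j₂−J=3  J+j₁−j₂=3  J−j₁+j₂=3  j₁+j₂+J+1=10
(j₁±m₁, j₂±m₂, J±M) = (5,1,1,5,3,3)
P² = 216
sum k=0..1:
  [0] +1/24 = 1/24
  [1] −1/72 = -1/72
S = 1/36
C² = P²·S² = 1/6 ; C = +0.408248

+0.408248  (= +√(1/6))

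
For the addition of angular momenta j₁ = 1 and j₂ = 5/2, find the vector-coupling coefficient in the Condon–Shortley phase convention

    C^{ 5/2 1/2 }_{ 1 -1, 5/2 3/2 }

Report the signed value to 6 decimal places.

-0.676123

triangle: 1!×1!×4!/7! = 24/5040
(j±m)!: 0!×2!×4!×1!×3!×2! = 576
prefactor² = (2J+1)×Δ×N² = 576/35
  k=1: −1/(1!×0!×1!×3!×0!×1!) = -1/6
Σ = -1/6  ⇒  CG² = 576/35×(-1/6)² = 16/35
CG = −√(16/35) = -0.676123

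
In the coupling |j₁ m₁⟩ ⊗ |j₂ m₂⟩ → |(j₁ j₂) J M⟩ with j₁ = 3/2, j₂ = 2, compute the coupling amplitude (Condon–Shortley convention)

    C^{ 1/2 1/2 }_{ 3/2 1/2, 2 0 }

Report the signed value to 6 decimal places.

-0.447214  (= −√(1/5))

j₁+j₂−J=3  J+j₁−j₂=0  J−j₁+j₂=1  j₁+j₂+J+1=5
(j₁±m₁, j₂±m₂, J±M) = (2,1,2,2,1,0)
P² = 4/5
sum k=1..1:
  [1] −1/2 = -1/2
S = -1/2
C² = P²·S² = 1/5 ; C = -0.447214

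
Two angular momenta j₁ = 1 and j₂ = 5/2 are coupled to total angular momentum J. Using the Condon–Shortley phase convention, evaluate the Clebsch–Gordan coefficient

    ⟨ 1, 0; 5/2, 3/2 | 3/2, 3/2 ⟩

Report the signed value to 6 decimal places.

√[4·2!0!3!/6! · 1!1!4!1!3!0!] = √(48/5)
  +(−1)^1/∏(1,1,0,3,0,0)! = -1/6  (running -1/6)
⟨..|..⟩ = √(48/5)·(-1/6) = -0.516398

-0.516398  (= −√(4/15))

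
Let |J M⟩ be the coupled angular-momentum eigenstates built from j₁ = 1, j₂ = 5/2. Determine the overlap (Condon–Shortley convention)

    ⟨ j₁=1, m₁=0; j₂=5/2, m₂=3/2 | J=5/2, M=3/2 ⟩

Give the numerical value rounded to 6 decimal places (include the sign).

triangle: 1!*1!*4!/7! = 24/5040
(j±m)!: 1!*1!*4!*1!*4!*1! = 576
prefactor² = (2J+1)*Δ*N² = 576/35
  k=0: +1/(0!*1!*1!*4!*0!*0!) = 1/24
  k=1: −1/(1!*0!*0!*3!*1!*1!) = -1/6
Σ = -1/8  ⇒  CG² = 576/35*(-1/8)² = 9/35
CG = −√(9/35) = -0.507093

-0.507093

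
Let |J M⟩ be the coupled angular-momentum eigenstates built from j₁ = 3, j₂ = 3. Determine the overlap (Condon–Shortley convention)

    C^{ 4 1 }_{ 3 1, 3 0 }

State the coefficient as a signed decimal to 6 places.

-0.312094  (= −√(15/154))

triangle: 2!×4!×4!/11! = 1152/39916800
(j±m)!: 4!×2!×3!×3!×5!×3! = 1244160
prefactor² = (2J+1)×Δ×N² = 124416/385
  k=0: +1/(0!×2!×2!×3!×2!×1!) = 1/48
  k=1: −1/(1!×1!×1!×2!×3!×2!) = -1/24
  k=2: +1/(2!×0!×0!×1!×4!×3!) = 1/288
Σ = -5/288  ⇒  CG² = 124416/385×(-5/288)² = 15/154
CG = −√(15/154) = -0.312094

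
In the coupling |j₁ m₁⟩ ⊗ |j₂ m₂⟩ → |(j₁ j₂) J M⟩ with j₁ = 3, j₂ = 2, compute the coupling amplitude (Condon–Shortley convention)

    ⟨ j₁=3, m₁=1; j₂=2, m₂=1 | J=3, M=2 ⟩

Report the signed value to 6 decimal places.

−√(1/4) = -0.500000

triangle: 2!*4!*2!/9! = 96/362880
(j±m)!: 4!*2!*3!*1!*5!*1! = 34560
prefactor² = (2J+1)*Δ*N² = 64
  k=1: −1/(1!*1!*1!*2!*3!*0!) = -1/12
  k=2: +1/(2!*0!*0!*1!*4!*1!) = 1/48
Σ = -1/16  ⇒  CG² = 64*(-1/16)² = 1/4
CG = −√(1/4) = -0.500000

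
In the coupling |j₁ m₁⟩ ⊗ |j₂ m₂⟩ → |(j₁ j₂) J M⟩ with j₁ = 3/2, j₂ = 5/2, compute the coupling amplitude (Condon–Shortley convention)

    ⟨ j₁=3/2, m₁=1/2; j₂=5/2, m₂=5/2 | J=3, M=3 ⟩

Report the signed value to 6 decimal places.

√[7·1!2!4!/8! · 2!1!5!0!6!0!] = √(1440)
  +(−1)^1/∏(1,0,0,4,2,0)! = -1/48  (running -1/48)
⟨..|..⟩ = √(1440)·(-1/48) = -0.790569

-0.790569  (= −√(5/8))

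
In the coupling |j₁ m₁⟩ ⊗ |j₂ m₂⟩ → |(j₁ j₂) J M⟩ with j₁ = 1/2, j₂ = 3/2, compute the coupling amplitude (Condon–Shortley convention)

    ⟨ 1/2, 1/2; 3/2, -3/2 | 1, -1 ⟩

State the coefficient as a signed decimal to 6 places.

√[3·1!0!2!/4! · 1!0!0!3!0!2!] = √(3)
  +(−1)^0/∏(0,1,0,0,0,2)! = 1/2  (running 1/2)
⟨..|..⟩ = √(3)·(1/2) = +0.866025

+0.866025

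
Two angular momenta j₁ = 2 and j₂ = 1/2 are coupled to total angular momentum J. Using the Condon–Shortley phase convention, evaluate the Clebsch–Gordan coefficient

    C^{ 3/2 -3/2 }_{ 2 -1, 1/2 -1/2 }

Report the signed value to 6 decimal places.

triangle: 1!·3!·0!/5! = 6/120
(j±m)!: 1!·3!·0!·1!·0!·3! = 36
prefactor² = (2J+1)·Δ·N² = 36/5
  k=0: +1/(0!·1!·3!·0!·0!·0!) = 1/6
Σ = 1/6  ⇒  CG² = 36/5·1/6² = 1/5
CG = +√(1/5) = +0.447214

+0.447214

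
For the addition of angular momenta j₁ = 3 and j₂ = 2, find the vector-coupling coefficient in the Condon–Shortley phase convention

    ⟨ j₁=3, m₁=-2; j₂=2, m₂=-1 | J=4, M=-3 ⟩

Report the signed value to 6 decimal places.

-0.223607

j₁+j₂−J=1  J+j₁−j₂=5  J−j₁+j₂=3  j₁+j₂+J+1=10
(j₁±m₁, j₂±m₂, J±M) = (1,5,1,3,1,7)
P² = 6480
sum k=0..1:
  [0] +1/240 = 1/240
  [1] −1/144 = -1/144
S = -1/360
C² = P²·S² = 1/20 ; C = -0.223607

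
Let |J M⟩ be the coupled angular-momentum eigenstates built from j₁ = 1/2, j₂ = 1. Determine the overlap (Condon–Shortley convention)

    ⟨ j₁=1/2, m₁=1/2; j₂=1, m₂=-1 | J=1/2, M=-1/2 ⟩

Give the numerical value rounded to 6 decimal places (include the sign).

+0.816497  (= +√(2/3))

triangle: 1!*0!*1!/3! = 1/6
(j±m)!: 1!*0!*0!*2!*0!*1! = 2
prefactor² = (2J+1)*Δ*N² = 2/3
  k=0: +1/(0!*1!*0!*0!*0!*1!) = 1
Σ = 1  ⇒  CG² = 2/3*1² = 2/3
CG = +√(2/3) = +0.816497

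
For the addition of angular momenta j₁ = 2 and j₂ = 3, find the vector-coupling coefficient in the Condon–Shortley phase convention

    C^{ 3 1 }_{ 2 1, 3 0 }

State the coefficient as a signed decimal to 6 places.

-0.182574

√[7·2!2!4!/9! · 3!1!3!3!4!2!] = √(96/5)
  +(−1)^0/∏(0,2,1,3,1,1)! = 1/12  (running 1/12)
  +(−1)^1/∏(1,1,0,2,2,2)! = -1/8  (running -1/24)
⟨..|..⟩ = √(96/5)·(-1/24) = -0.182574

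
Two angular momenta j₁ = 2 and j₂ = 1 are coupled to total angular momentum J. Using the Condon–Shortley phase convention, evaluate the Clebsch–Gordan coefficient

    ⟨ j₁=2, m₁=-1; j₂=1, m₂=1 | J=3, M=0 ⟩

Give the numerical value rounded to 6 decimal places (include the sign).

+0.447214

triangle: 0!*4!*2!/7! = 48/5040
(j±m)!: 1!*3!*2!*0!*3!*3! = 432
prefactor² = (2J+1)*Δ*N² = 144/5
  k=0: +1/(0!*0!*3!*2!*1!*0!) = 1/12
Σ = 1/12  ⇒  CG² = 144/5*1/12² = 1/5
CG = +√(1/5) = +0.447214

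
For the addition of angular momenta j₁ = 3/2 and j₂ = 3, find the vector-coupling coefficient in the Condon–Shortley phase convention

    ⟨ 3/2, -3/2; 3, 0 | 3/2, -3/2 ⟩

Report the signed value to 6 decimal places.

−√(1/35) = -0.169031

√[4·3!0!3!/7! · 0!3!3!3!0!3!] = √(1296/35)
  +(−1)^3/∏(3,0,0,0,0,3)! = -1/36  (running -1/36)
⟨..|..⟩ = √(1296/35)·(-1/36) = -0.169031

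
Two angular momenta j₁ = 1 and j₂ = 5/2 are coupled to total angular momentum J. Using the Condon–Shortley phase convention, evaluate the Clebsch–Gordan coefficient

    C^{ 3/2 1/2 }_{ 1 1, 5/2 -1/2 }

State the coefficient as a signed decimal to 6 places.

+√(1/5) = +0.447214

j₁+j₂−J=2  J+j₁−j₂=0  J−j₁+j₂=3  j₁+j₂+J+1=6
(j₁±m₁, j₂±m₂, J±M) = (2,0,2,3,2,1)
P² = 16/5
sum k=0..0:
  [0] +1/4 = 1/4
S = 1/4
C² = P²·S² = 1/5 ; C = +0.447214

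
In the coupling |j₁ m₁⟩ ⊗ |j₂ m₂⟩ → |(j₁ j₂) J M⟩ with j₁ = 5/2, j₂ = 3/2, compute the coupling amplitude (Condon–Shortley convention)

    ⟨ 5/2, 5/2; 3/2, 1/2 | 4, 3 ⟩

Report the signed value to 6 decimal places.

+0.612372

triangle: 0!·5!·3!/9! = 720/362880
(j±m)!: 5!·0!·2!·1!·7!·1! = 1209600
prefactor² = (2J+1)·Δ·N² = 21600
  k=0: +1/(0!·0!·0!·2!·5!·1!) = 1/240
Σ = 1/240  ⇒  CG² = 21600·1/240² = 3/8
CG = +√(3/8) = +0.612372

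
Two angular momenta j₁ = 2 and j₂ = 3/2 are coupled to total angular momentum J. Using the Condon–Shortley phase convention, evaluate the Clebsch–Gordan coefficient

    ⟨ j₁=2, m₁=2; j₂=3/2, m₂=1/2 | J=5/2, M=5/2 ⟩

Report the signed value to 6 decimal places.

+√(4/7) ≈ +0.755929

√[6·1!3!2!/7! · 4!0!2!1!5!0!] = √(576/7)
  +(−1)^0/∏(0,1,0,2,3,0)! = 1/12  (running 1/12)
⟨..|..⟩ = √(576/7)·(1/12) = +0.755929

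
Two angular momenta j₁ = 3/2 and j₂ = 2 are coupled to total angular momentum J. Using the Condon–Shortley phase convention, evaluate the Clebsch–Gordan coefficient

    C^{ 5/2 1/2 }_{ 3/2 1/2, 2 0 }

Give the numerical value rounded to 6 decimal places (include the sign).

+0.292770  (= +√(3/35))

j₁+j₂−J=1  J+j₁−j₂=2  J−j₁+j₂=3  j₁+j₂+J+1=7
(j₁±m₁, j₂±m₂, J±M) = (2,1,2,2,3,2)
P² = 48/35
sum k=0..1:
  [0] +1/2 = 1/2
  [1] −1/4 = -1/4
S = 1/4
C² = P²·S² = 3/35 ; C = +0.292770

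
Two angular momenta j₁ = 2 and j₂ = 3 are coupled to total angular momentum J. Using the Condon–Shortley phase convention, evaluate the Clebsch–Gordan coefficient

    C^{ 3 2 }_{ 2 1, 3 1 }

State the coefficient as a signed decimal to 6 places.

√[7·2!2!4!/9! · 3!1!4!2!5!1!] = √(64)
  +(−1)^0/∏(0,2,1,4,1,0)! = 1/48  (running 1/48)
  +(−1)^1/∏(1,1,0,3,2,1)! = -1/12  (running -1/16)
⟨..|..⟩ = √(64)·(-1/16) = -0.500000

−√(1/4) = -0.500000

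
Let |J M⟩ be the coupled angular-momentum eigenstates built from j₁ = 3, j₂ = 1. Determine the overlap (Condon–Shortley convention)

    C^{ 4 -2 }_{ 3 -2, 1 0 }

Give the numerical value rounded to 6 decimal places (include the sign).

triangle: 0!·6!·2!/9! = 1440/362880
(j±m)!: 1!·5!·1!·1!·2!·6! = 172800
prefactor² = (2J+1)·Δ·N² = 43200/7
  k=0: +1/(0!·0!·5!·1!·1!·1!) = 1/120
Σ = 1/120  ⇒  CG² = 43200/7·1/120² = 3/7
CG = +√(3/7) = +0.654654

+0.654654  (= +√(3/7))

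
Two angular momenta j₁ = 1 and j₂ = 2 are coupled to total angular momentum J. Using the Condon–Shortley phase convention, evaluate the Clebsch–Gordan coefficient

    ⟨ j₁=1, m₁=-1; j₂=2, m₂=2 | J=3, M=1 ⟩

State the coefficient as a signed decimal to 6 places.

+0.258199

√[7·0!2!4!/7! · 0!2!4!0!4!2!] = √(768/5)
  +(−1)^0/∏(0,0,2,4,0,0)! = 1/48  (running 1/48)
⟨..|..⟩ = √(768/5)·(1/48) = +0.258199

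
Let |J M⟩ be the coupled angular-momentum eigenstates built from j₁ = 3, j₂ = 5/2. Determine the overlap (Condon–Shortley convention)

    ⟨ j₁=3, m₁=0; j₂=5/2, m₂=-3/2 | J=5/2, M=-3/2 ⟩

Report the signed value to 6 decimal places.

triangle: 3!·3!·2!/9! = 72/362880
(j±m)!: 3!·3!·1!·4!·1!·4! = 20736
prefactor² = (2J+1)·Δ·N² = 864/35
  k=0: +1/(0!·3!·3!·1!·0!·1!) = 1/36
  k=1: −1/(1!·2!·2!·0!·1!·2!) = -1/8
Σ = -7/72  ⇒  CG² = 864/35·(-7/72)² = 7/30
CG = −√(7/30) = -0.483046

−√(7/30) ≈ -0.483046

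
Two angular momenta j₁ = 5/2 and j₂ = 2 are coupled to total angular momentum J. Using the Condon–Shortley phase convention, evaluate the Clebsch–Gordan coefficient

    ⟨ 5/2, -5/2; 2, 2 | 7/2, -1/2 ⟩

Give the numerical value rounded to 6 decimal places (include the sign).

−√(4/63) = -0.251976

triangle: 1!×4!×3!/9! = 144/362880
(j±m)!: 0!×5!×4!×0!×3!×4! = 414720
prefactor² = (2J+1)×Δ×N² = 9216/7
  k=1: −1/(1!×0!×4!×3!×0!×0!) = -1/144
Σ = -1/144  ⇒  CG² = 9216/7×(-1/144)² = 4/63
CG = −√(4/63) = -0.251976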